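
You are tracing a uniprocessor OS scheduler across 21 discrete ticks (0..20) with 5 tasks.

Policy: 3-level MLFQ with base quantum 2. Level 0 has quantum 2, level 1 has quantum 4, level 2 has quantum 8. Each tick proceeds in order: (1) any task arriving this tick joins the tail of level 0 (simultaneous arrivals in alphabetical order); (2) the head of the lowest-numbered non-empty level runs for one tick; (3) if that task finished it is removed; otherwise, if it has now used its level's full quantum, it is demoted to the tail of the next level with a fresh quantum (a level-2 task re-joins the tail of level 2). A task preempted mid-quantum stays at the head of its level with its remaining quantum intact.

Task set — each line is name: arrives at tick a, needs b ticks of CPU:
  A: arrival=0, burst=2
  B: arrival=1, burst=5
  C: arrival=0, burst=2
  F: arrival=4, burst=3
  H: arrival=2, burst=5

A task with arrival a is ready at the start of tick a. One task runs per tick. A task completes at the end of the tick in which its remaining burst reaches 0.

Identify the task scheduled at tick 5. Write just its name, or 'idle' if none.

t=0: L0/L1/L2 = AC/-/- → run A
t=1: L0/L1/L2 = ACB/-/- → run A
t=2: L0/L1/L2 = CBH/-/- → run C
t=3: L0/L1/L2 = CBH/-/- → run C
t=4: L0/L1/L2 = BHF/-/- → run B
t=5: L0/L1/L2 = BHF/-/- → run B
t=6: L0/L1/L2 = HF/B/- → run H
t=7: L0/L1/L2 = HF/B/- → run H
t=8: L0/L1/L2 = F/BH/- → run F
t=9: L0/L1/L2 = F/BH/- → run F
t=10: L0/L1/L2 = -/BHF/- → run B
t=11: L0/L1/L2 = -/BHF/- → run B
t=12: L0/L1/L2 = -/BHF/- → run B
t=13: L0/L1/L2 = -/HF/- → run H
t=14: L0/L1/L2 = -/HF/- → run H
t=15: L0/L1/L2 = -/HF/- → run H
t=16: L0/L1/L2 = -/F/- → run F
t=17: (idle)
t=18: (idle)
t=19: (idle)
t=20: (idle)

running at tick 5 = B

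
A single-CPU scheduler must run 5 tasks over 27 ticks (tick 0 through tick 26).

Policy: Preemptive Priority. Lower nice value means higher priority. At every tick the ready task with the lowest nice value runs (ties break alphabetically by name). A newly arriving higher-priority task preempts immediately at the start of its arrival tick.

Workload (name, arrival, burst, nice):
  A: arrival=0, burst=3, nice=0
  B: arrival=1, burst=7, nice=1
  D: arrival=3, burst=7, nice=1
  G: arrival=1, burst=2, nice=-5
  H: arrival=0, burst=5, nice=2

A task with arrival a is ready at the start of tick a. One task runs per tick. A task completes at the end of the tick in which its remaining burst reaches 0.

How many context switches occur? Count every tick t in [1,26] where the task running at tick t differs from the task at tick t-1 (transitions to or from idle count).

t=0: ready={A,H} → run A
t=1: ready={A,B,G,H} → run G
t=2: ready={A,B,G,H} → run G
t=3: ready={A,B,D,H} → run A
t=4: ready={A,B,D,H} → run A
t=5: ready={B,D,H} → run B
t=6: ready={B,D,H} → run B
t=7: ready={B,D,H} → run B
t=8: ready={B,D,H} → run B
t=9: ready={B,D,H} → run B
t=10: ready={B,D,H} → run B
t=11: ready={B,D,H} → run B
t=12: ready={D,H} → run D
t=13: ready={D,H} → run D
t=14: ready={D,H} → run D
t=15: ready={D,H} → run D
t=16: ready={D,H} → run D
t=17: ready={D,H} → run D
t=18: ready={D,H} → run D
t=19: ready={H} → run H
t=20: ready={H} → run H
t=21: ready={H} → run H
t=22: ready={H} → run H
t=23: ready={H} → run H
t=24: (idle)
t=25: (idle)
t=26: (idle)

context switches = 6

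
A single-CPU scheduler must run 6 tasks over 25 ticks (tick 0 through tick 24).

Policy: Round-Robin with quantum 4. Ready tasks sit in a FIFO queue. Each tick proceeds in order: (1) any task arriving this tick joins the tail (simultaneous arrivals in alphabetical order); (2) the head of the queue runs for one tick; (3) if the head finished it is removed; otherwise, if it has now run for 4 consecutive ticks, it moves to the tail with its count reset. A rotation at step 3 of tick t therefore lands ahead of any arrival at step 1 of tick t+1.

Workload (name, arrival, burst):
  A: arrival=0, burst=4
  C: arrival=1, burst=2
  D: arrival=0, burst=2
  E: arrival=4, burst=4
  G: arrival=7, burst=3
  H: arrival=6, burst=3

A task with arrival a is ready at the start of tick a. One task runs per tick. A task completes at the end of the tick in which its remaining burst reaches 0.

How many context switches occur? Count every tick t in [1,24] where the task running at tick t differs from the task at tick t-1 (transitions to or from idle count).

t=0: queue=[A,D] q_used=0 → run A
t=1: queue=[A,D,C] q_used=1 → run A
t=2: queue=[A,D,C] q_used=2 → run A
t=3: queue=[A,D,C] q_used=3 → run A
t=4: queue=[D,C,E] q_used=0 → run D
t=5: queue=[D,C,E] q_used=1 → run D
t=6: queue=[C,E,H] q_used=0 → run C
t=7: queue=[C,E,H,G] q_used=1 → run C
t=8: queue=[E,H,G] q_used=0 → run E
t=9: queue=[E,H,G] q_used=1 → run E
t=10: queue=[E,H,G] q_used=2 → run E
t=11: queue=[E,H,G] q_used=3 → run E
t=12: queue=[H,G] q_used=0 → run H
t=13: queue=[H,G] q_used=1 → run H
t=14: queue=[H,G] q_used=2 → run H
t=15: queue=[G] q_used=0 → run G
t=16: queue=[G] q_used=1 → run G
t=17: queue=[G] q_used=2 → run G
t=18: (idle)
t=19: (idle)
t=20: (idle)
t=21: (idle)
t=22: (idle)
t=23: (idle)
t=24: (idle)

context switches = 6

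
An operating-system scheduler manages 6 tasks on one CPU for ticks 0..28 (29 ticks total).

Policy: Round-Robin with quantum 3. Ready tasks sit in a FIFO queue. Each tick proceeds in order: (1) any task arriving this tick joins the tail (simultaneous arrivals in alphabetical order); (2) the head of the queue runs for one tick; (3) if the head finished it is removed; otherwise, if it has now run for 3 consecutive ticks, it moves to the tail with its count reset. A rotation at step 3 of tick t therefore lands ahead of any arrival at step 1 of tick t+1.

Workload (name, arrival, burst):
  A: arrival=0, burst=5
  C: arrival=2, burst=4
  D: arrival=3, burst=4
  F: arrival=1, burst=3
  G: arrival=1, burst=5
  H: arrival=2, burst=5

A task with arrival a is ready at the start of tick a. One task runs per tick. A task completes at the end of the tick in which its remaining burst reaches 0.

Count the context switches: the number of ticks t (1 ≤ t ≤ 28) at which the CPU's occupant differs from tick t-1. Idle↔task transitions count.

t=0: queue=[A] q_used=0 → run A
t=1: queue=[A,F,G] q_used=1 → run A
t=2: queue=[A,F,G,C,H] q_used=2 → run A
t=3: queue=[F,G,C,H,A,D] q_used=0 → run F
t=4: queue=[F,G,C,H,A,D] q_used=1 → run F
t=5: queue=[F,G,C,H,A,D] q_used=2 → run F
t=6: queue=[G,C,H,A,D] q_used=0 → run G
t=7: queue=[G,C,H,A,D] q_used=1 → run G
t=8: queue=[G,C,H,A,D] q_used=2 → run G
t=9: queue=[C,H,A,D,G] q_used=0 → run C
t=10: queue=[C,H,A,D,G] q_used=1 → run C
t=11: queue=[C,H,A,D,G] q_used=2 → run C
t=12: queue=[H,A,D,G,C] q_used=0 → run H
t=13: queue=[H,A,D,G,C] q_used=1 → run H
t=14: queue=[H,A,D,G,C] q_used=2 → run H
t=15: queue=[A,D,G,C,H] q_used=0 → run A
t=16: queue=[A,D,G,C,H] q_used=1 → run A
t=17: queue=[D,G,C,H] q_used=0 → run D
t=18: queue=[D,G,C,H] q_used=1 → run D
t=19: queue=[D,G,C,H] q_used=2 → run D
t=20: queue=[G,C,H,D] q_used=0 → run G
t=21: queue=[G,C,H,D] q_used=1 → run G
t=22: queue=[C,H,D] q_used=0 → run C
t=23: queue=[H,D] q_used=0 → run H
t=24: queue=[H,D] q_used=1 → run H
t=25: queue=[D] q_used=0 → run D
t=26: (idle)
t=27: (idle)
t=28: (idle)

context switches = 11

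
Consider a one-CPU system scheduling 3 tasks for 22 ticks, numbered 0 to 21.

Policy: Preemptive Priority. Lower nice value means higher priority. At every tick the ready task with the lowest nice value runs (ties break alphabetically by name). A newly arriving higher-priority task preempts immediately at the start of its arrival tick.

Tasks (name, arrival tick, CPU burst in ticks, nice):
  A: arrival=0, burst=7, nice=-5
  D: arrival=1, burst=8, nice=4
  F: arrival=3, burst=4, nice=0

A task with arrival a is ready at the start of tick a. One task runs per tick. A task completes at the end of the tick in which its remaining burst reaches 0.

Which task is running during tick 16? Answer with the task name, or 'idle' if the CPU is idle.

t=0: ready={A} → run A
t=1: ready={A,D} → run A
t=2: ready={A,D} → run A
t=3: ready={A,D,F} → run A
t=4: ready={A,D,F} → run A
t=5: ready={A,D,F} → run A
t=6: ready={A,D,F} → run A
t=7: ready={D,F} → run F
t=8: ready={D,F} → run F
t=9: ready={D,F} → run F
t=10: ready={D,F} → run F
t=11: ready={D} → run D
t=12: ready={D} → run D
t=13: ready={D} → run D
t=14: ready={D} → run D
t=15: ready={D} → run D
t=16: ready={D} → run D
t=17: ready={D} → run D
t=18: ready={D} → run D
t=19: (idle)
t=20: (idle)
t=21: (idle)

running at tick 16 = D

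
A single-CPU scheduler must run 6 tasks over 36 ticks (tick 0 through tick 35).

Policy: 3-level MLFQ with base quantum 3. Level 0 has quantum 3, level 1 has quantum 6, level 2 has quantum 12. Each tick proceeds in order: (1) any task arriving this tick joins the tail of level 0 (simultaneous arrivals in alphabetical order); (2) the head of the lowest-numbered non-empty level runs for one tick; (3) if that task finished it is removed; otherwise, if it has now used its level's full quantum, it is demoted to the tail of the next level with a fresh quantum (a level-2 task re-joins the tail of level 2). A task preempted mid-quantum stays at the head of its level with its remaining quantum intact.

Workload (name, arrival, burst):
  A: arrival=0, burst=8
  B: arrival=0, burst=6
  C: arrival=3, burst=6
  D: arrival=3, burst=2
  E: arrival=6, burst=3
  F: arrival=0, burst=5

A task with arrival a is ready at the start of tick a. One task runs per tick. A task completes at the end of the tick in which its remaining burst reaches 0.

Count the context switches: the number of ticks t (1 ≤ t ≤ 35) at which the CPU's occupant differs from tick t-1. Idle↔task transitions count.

t=0: L0/L1/L2 = ABF/-/- → run A
t=1: L0/L1/L2 = ABF/-/- → run A
t=2: L0/L1/L2 = ABF/-/- → run A
t=3: L0/L1/L2 = BFCD/A/- → run B
t=4: L0/L1/L2 = BFCD/A/- → run B
t=5: L0/L1/L2 = BFCD/A/- → run B
t=6: L0/L1/L2 = FCDE/AB/- → run F
t=7: L0/L1/L2 = FCDE/AB/- → run F
t=8: L0/L1/L2 = FCDE/AB/- → run F
t=9: L0/L1/L2 = CDE/ABF/- → run C
t=10: L0/L1/L2 = CDE/ABF/- → run C
t=11: L0/L1/L2 = CDE/ABF/- → run C
t=12: L0/L1/L2 = DE/ABFC/- → run D
t=13: L0/L1/L2 = DE/ABFC/- → run D
t=14: L0/L1/L2 = E/ABFC/- → run E
t=15: L0/L1/L2 = E/ABFC/- → run E
t=16: L0/L1/L2 = E/ABFC/- → run E
t=17: L0/L1/L2 = -/ABFC/- → run A
t=18: L0/L1/L2 = -/ABFC/- → run A
t=19: L0/L1/L2 = -/ABFC/- → run A
t=20: L0/L1/L2 = -/ABFC/- → run A
t=21: L0/L1/L2 = -/ABFC/- → run A
t=22: L0/L1/L2 = -/BFC/- → run B
t=23: L0/L1/L2 = -/BFC/- → run B
t=24: L0/L1/L2 = -/BFC/- → run B
t=25: L0/L1/L2 = -/FC/- → run F
t=26: L0/L1/L2 = -/FC/- → run F
t=27: L0/L1/L2 = -/C/- → run C
t=28: L0/L1/L2 = -/C/- → run C
t=29: L0/L1/L2 = -/C/- → run C
t=30: (idle)
t=31: (idle)
t=32: (idle)
t=33: (idle)
t=34: (idle)
t=35: (idle)

context switches = 10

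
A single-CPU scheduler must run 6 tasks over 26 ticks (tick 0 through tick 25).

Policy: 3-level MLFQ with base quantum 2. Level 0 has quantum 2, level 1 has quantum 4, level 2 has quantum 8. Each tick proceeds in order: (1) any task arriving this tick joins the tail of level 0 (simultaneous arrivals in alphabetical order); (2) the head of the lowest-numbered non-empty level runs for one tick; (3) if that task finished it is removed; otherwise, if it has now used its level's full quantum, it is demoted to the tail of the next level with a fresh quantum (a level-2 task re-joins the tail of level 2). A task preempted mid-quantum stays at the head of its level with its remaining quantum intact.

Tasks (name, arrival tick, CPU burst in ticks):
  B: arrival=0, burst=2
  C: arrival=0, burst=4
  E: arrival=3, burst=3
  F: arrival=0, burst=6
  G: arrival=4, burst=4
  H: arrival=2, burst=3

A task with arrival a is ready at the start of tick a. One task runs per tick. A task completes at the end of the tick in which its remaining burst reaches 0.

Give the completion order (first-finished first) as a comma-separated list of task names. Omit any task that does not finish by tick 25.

completion order = B, C, F, H, E, G

t=0: L0/L1/L2 = BCF/-/- → run B
t=1: L0/L1/L2 = BCF/-/- → run B
t=2: L0/L1/L2 = CFH/-/- → run C
t=3: L0/L1/L2 = CFHE/-/- → run C
t=4: L0/L1/L2 = FHEG/C/- → run F
t=5: L0/L1/L2 = FHEG/C/- → run F
t=6: L0/L1/L2 = HEG/CF/- → run H
t=7: L0/L1/L2 = HEG/CF/- → run H
t=8: L0/L1/L2 = EG/CFH/- → run E
t=9: L0/L1/L2 = EG/CFH/- → run E
t=10: L0/L1/L2 = G/CFHE/- → run G
t=11: L0/L1/L2 = G/CFHE/- → run G
t=12: L0/L1/L2 = -/CFHEG/- → run C
t=13: L0/L1/L2 = -/CFHEG/- → run C
t=14: L0/L1/L2 = -/FHEG/- → run F
t=15: L0/L1/L2 = -/FHEG/- → run F
t=16: L0/L1/L2 = -/FHEG/- → run F
t=17: L0/L1/L2 = -/FHEG/- → run F
t=18: L0/L1/L2 = -/HEG/- → run H
t=19: L0/L1/L2 = -/EG/- → run E
t=20: L0/L1/L2 = -/G/- → run G
t=21: L0/L1/L2 = -/G/- → run G
t=22: (idle)
t=23: (idle)
t=24: (idle)
t=25: (idle)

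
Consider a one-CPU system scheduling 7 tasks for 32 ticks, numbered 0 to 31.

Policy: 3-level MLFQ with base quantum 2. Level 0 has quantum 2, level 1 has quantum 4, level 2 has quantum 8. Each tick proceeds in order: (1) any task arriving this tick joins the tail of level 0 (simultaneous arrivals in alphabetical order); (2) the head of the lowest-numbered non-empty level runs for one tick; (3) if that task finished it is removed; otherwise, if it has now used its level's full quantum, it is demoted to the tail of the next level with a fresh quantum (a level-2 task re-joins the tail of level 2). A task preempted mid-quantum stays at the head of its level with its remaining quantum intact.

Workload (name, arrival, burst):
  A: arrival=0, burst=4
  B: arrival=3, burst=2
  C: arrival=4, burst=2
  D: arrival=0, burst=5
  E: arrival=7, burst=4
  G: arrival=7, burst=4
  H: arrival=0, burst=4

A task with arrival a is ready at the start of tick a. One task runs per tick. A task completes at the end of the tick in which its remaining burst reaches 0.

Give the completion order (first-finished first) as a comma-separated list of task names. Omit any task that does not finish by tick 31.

t=0: L0/L1/L2 = ADH/-/- → run A
t=1: L0/L1/L2 = ADH/-/- → run A
t=2: L0/L1/L2 = DH/A/- → run D
t=3: L0/L1/L2 = DHB/A/- → run D
t=4: L0/L1/L2 = HBC/AD/- → run H
t=5: L0/L1/L2 = HBC/AD/- → run H
t=6: L0/L1/L2 = BC/ADH/- → run B
t=7: L0/L1/L2 = BCEG/ADH/- → run B
t=8: L0/L1/L2 = CEG/ADH/- → run C
t=9: L0/L1/L2 = CEG/ADH/- → run C
t=10: L0/L1/L2 = EG/ADH/- → run E
t=11: L0/L1/L2 = EG/ADH/- → run E
t=12: L0/L1/L2 = G/ADHE/- → run G
t=13: L0/L1/L2 = G/ADHE/- → run G
t=14: L0/L1/L2 = -/ADHEG/- → run A
t=15: L0/L1/L2 = -/ADHEG/- → run A
t=16: L0/L1/L2 = -/DHEG/- → run D
t=17: L0/L1/L2 = -/DHEG/- → run D
t=18: L0/L1/L2 = -/DHEG/- → run D
t=19: L0/L1/L2 = -/HEG/- → run H
t=20: L0/L1/L2 = -/HEG/- → run H
t=21: L0/L1/L2 = -/EG/- → run E
t=22: L0/L1/L2 = -/EG/- → run E
t=23: L0/L1/L2 = -/G/- → run G
t=24: L0/L1/L2 = -/G/- → run G
t=25: (idle)
t=26: (idle)
t=27: (idle)
t=28: (idle)
t=29: (idle)
t=30: (idle)
t=31: (idle)

completion order = B, C, A, D, H, E, G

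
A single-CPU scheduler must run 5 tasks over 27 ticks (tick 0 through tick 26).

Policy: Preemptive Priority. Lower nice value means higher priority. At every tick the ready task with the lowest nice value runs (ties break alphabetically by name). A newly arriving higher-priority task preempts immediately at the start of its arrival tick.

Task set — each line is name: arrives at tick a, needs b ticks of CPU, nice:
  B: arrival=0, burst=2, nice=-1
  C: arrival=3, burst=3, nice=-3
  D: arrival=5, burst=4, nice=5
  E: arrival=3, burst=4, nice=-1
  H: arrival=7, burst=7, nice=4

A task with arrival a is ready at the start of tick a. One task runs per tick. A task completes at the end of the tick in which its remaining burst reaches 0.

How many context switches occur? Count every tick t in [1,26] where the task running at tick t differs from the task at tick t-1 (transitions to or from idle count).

t=0: ready={B} → run B
t=1: ready={B} → run B
t=2: (idle)
t=3: ready={C,E} → run C
t=4: ready={C,E} → run C
t=5: ready={C,D,E} → run C
t=6: ready={D,E} → run E
t=7: ready={D,E,H} → run E
t=8: ready={D,E,H} → run E
t=9: ready={D,E,H} → run E
t=10: ready={D,H} → run H
t=11: ready={D,H} → run H
t=12: ready={D,H} → run H
t=13: ready={D,H} → run H
t=14: ready={D,H} → run H
t=15: ready={D,H} → run H
t=16: ready={D,H} → run H
t=17: ready={D} → run D
t=18: ready={D} → run D
t=19: ready={D} → run D
t=20: ready={D} → run D
t=21: (idle)
t=22: (idle)
t=23: (idle)
t=24: (idle)
t=25: (idle)
t=26: (idle)

context switches = 6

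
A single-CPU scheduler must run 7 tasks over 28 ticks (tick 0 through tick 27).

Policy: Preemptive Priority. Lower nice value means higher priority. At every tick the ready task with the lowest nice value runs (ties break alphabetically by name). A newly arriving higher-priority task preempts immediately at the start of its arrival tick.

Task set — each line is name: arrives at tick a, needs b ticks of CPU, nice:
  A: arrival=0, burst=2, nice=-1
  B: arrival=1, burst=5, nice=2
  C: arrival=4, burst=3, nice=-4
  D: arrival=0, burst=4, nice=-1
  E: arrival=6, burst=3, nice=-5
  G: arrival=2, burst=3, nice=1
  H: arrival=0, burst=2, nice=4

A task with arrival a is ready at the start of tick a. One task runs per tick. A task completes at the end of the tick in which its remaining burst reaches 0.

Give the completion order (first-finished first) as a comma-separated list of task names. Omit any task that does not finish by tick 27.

completion order = A, E, C, D, G, B, H

t=0: ready={A,D,H} → run A
t=1: ready={A,B,D,H} → run A
t=2: ready={B,D,G,H} → run D
t=3: ready={B,D,G,H} → run D
t=4: ready={B,C,D,G,H} → run C
t=5: ready={B,C,D,G,H} → run C
t=6: ready={B,C,D,E,G,H} → run E
t=7: ready={B,C,D,E,G,H} → run E
t=8: ready={B,C,D,E,G,H} → run E
t=9: ready={B,C,D,G,H} → run C
t=10: ready={B,D,G,H} → run D
t=11: ready={B,D,G,H} → run D
t=12: ready={B,G,H} → run G
t=13: ready={B,G,H} → run G
t=14: ready={B,G,H} → run G
t=15: ready={B,H} → run B
t=16: ready={B,H} → run B
t=17: ready={B,H} → run B
t=18: ready={B,H} → run B
t=19: ready={B,H} → run B
t=20: ready={H} → run H
t=21: ready={H} → run H
t=22: (idle)
t=23: (idle)
t=24: (idle)
t=25: (idle)
t=26: (idle)
t=27: (idle)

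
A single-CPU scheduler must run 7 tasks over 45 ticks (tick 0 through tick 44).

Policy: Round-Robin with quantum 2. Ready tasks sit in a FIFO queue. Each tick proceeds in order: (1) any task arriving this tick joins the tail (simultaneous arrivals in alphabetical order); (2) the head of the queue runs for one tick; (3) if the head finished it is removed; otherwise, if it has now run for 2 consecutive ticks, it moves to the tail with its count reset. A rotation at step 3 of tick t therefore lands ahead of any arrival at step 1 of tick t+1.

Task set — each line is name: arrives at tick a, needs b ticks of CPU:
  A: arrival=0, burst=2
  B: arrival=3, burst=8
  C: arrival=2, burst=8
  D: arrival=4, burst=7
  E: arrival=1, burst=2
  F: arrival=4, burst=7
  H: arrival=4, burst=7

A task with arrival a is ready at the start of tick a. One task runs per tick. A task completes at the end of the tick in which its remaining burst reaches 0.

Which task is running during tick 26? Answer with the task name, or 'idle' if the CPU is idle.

t=0: queue=[A] q_used=0 → run A
t=1: queue=[A,E] q_used=1 → run A
t=2: queue=[E,C] q_used=0 → run E
t=3: queue=[E,C,B] q_used=1 → run E
t=4: queue=[C,B,D,F,H] q_used=0 → run C
t=5: queue=[C,B,D,F,H] q_used=1 → run C
t=6: queue=[B,D,F,H,C] q_used=0 → run B
t=7: queue=[B,D,F,H,C] q_used=1 → run B
t=8: queue=[D,F,H,C,B] q_used=0 → run D
t=9: queue=[D,F,H,C,B] q_used=1 → run D
t=10: queue=[F,H,C,B,D] q_used=0 → run F
t=11: queue=[F,H,C,B,D] q_used=1 → run F
t=12: queue=[H,C,B,D,F] q_used=0 → run H
t=13: queue=[H,C,B,D,F] q_used=1 → run H
t=14: queue=[C,B,D,F,H] q_used=0 → run C
t=15: queue=[C,B,D,F,H] q_used=1 → run C
t=16: queue=[B,D,F,H,C] q_used=0 → run B
t=17: queue=[B,D,F,H,C] q_used=1 → run B
t=18: queue=[D,F,H,C,B] q_used=0 → run D
t=19: queue=[D,F,H,C,B] q_used=1 → run D
t=20: queue=[F,H,C,B,D] q_used=0 → run F
t=21: queue=[F,H,C,B,D] q_used=1 → run F
t=22: queue=[H,C,B,D,F] q_used=0 → run H
t=23: queue=[H,C,B,D,F] q_used=1 → run H
t=24: queue=[C,B,D,F,H] q_used=0 → run C
t=25: queue=[C,B,D,F,H] q_used=1 → run C
t=26: queue=[B,D,F,H,C] q_used=0 → run B
t=27: queue=[B,D,F,H,C] q_used=1 → run B
t=28: queue=[D,F,H,C,B] q_used=0 → run D
t=29: queue=[D,F,H,C,B] q_used=1 → run D
t=30: queue=[F,H,C,B,D] q_used=0 → run F
t=31: queue=[F,H,C,B,D] q_used=1 → run F
t=32: queue=[H,C,B,D,F] q_used=0 → run H
t=33: queue=[H,C,B,D,F] q_used=1 → run H
t=34: queue=[C,B,D,F,H] q_used=0 → run C
t=35: queue=[C,B,D,F,H] q_used=1 → run C
t=36: queue=[B,D,F,H] q_used=0 → run B
t=37: queue=[B,D,F,H] q_used=1 → run B
t=38: queue=[D,F,H] q_used=0 → run D
t=39: queue=[F,H] q_used=0 → run F
t=40: queue=[H] q_used=0 → run H
t=41: (idle)
t=42: (idle)
t=43: (idle)
t=44: (idle)

running at tick 26 = B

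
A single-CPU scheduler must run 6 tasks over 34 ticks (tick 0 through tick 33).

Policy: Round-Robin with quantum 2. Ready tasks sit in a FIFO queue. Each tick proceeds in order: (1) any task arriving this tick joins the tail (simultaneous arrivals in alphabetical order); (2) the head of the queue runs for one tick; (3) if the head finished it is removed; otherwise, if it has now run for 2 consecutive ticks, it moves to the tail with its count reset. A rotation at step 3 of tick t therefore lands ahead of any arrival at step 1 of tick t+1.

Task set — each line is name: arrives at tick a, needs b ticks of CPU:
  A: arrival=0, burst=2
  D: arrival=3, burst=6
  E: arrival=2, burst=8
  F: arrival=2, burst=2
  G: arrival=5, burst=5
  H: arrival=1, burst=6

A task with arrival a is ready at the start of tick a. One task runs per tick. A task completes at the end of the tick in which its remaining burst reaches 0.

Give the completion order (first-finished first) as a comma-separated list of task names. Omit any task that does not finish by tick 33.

completion order = A, F, H, D, G, E

t=0: queue=[A] q_used=0 → run A
t=1: queue=[A,H] q_used=1 → run A
t=2: queue=[H,E,F] q_used=0 → run H
t=3: queue=[H,E,F,D] q_used=1 → run H
t=4: queue=[E,F,D,H] q_used=0 → run E
t=5: queue=[E,F,D,H,G] q_used=1 → run E
t=6: queue=[F,D,H,G,E] q_used=0 → run F
t=7: queue=[F,D,H,G,E] q_used=1 → run F
t=8: queue=[D,H,G,E] q_used=0 → run D
t=9: queue=[D,H,G,E] q_used=1 → run D
t=10: queue=[H,G,E,D] q_used=0 → run H
t=11: queue=[H,G,E,D] q_used=1 → run H
t=12: queue=[G,E,D,H] q_used=0 → run G
t=13: queue=[G,E,D,H] q_used=1 → run G
t=14: queue=[E,D,H,G] q_used=0 → run E
t=15: queue=[E,D,H,G] q_used=1 → run E
t=16: queue=[D,H,G,E] q_used=0 → run D
t=17: queue=[D,H,G,E] q_used=1 → run D
t=18: queue=[H,G,E,D] q_used=0 → run H
t=19: queue=[H,G,E,D] q_used=1 → run H
t=20: queue=[G,E,D] q_used=0 → run G
t=21: queue=[G,E,D] q_used=1 → run G
t=22: queue=[E,D,G] q_used=0 → run E
t=23: queue=[E,D,G] q_used=1 → run E
t=24: queue=[D,G,E] q_used=0 → run D
t=25: queue=[D,G,E] q_used=1 → run D
t=26: queue=[G,E] q_used=0 → run G
t=27: queue=[E] q_used=0 → run E
t=28: queue=[E] q_used=1 → run E
t=29: (idle)
t=30: (idle)
t=31: (idle)
t=32: (idle)
t=33: (idle)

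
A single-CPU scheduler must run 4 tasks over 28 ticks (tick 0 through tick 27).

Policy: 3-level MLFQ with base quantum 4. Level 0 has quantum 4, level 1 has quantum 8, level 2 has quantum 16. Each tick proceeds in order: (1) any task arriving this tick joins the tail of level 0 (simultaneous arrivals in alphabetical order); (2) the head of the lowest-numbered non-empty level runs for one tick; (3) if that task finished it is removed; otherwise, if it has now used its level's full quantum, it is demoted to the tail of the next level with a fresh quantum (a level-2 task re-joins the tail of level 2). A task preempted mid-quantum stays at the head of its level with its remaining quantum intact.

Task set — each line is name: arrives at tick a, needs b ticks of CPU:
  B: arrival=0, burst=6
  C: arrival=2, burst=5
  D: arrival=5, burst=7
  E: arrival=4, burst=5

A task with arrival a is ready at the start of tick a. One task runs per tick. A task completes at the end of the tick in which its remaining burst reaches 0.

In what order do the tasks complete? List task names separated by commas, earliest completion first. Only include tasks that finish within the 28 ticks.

t=0: L0/L1/L2 = B/-/- → run B
t=1: L0/L1/L2 = B/-/- → run B
t=2: L0/L1/L2 = BC/-/- → run B
t=3: L0/L1/L2 = BC/-/- → run B
t=4: L0/L1/L2 = CE/B/- → run C
t=5: L0/L1/L2 = CED/B/- → run C
t=6: L0/L1/L2 = CED/B/- → run C
t=7: L0/L1/L2 = CED/B/- → run C
t=8: L0/L1/L2 = ED/BC/- → run E
t=9: L0/L1/L2 = ED/BC/- → run E
t=10: L0/L1/L2 = ED/BC/- → run E
t=11: L0/L1/L2 = ED/BC/- → run E
t=12: L0/L1/L2 = D/BCE/- → run D
t=13: L0/L1/L2 = D/BCE/- → run D
t=14: L0/L1/L2 = D/BCE/- → run D
t=15: L0/L1/L2 = D/BCE/- → run D
t=16: L0/L1/L2 = -/BCED/- → run B
t=17: L0/L1/L2 = -/BCED/- → run B
t=18: L0/L1/L2 = -/CED/- → run C
t=19: L0/L1/L2 = -/ED/- → run E
t=20: L0/L1/L2 = -/D/- → run D
t=21: L0/L1/L2 = -/D/- → run D
t=22: L0/L1/L2 = -/D/- → run D
t=23: (idle)
t=24: (idle)
t=25: (idle)
t=26: (idle)
t=27: (idle)

completion order = B, C, E, D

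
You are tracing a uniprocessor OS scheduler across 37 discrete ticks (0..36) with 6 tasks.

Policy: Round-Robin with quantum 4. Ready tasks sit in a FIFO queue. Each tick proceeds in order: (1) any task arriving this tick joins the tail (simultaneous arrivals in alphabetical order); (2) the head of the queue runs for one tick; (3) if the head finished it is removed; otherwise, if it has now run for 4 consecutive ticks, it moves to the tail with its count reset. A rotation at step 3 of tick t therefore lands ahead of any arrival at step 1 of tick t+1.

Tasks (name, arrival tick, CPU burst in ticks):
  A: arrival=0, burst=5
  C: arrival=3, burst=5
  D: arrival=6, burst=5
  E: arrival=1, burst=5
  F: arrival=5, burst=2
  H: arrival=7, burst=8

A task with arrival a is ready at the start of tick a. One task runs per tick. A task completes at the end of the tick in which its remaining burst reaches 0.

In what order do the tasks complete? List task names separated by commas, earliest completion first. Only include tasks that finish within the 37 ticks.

t=0: queue=[A] q_used=0 → run A
t=1: queue=[A,E] q_used=1 → run A
t=2: queue=[A,E] q_used=2 → run A
t=3: queue=[A,E,C] q_used=3 → run A
t=4: queue=[E,C,A] q_used=0 → run E
t=5: queue=[E,C,A,F] q_used=1 → run E
t=6: queue=[E,C,A,F,D] q_used=2 → run E
t=7: queue=[E,C,A,F,D,H] q_used=3 → run E
t=8: queue=[C,A,F,D,H,E] q_used=0 → run C
t=9: queue=[C,A,F,D,H,E] q_used=1 → run C
t=10: queue=[C,A,F,D,H,E] q_used=2 → run C
t=11: queue=[C,A,F,D,H,E] q_used=3 → run C
t=12: queue=[A,F,D,H,E,C] q_used=0 → run A
t=13: queue=[F,D,H,E,C] q_used=0 → run F
t=14: queue=[F,D,H,E,C] q_used=1 → run F
t=15: queue=[D,H,E,C] q_used=0 → run D
t=16: queue=[D,H,E,C] q_used=1 → run D
t=17: queue=[D,H,E,C] q_used=2 → run D
t=18: queue=[D,H,E,C] q_used=3 → run D
t=19: queue=[H,E,C,D] q_used=0 → run H
t=20: queue=[H,E,C,D] q_used=1 → run H
t=21: queue=[H,E,C,D] q_used=2 → run H
t=22: queue=[H,E,C,D] q_used=3 → run H
t=23: queue=[E,C,D,H] q_used=0 → run E
t=24: queue=[C,D,H] q_used=0 → run C
t=25: queue=[D,H] q_used=0 → run D
t=26: queue=[H] q_used=0 → run H
t=27: queue=[H] q_used=1 → run H
t=28: queue=[H] q_used=2 → run H
t=29: queue=[H] q_used=3 → run H
t=30: (idle)
t=31: (idle)
t=32: (idle)
t=33: (idle)
t=34: (idle)
t=35: (idle)
t=36: (idle)

completion order = A, F, E, C, D, H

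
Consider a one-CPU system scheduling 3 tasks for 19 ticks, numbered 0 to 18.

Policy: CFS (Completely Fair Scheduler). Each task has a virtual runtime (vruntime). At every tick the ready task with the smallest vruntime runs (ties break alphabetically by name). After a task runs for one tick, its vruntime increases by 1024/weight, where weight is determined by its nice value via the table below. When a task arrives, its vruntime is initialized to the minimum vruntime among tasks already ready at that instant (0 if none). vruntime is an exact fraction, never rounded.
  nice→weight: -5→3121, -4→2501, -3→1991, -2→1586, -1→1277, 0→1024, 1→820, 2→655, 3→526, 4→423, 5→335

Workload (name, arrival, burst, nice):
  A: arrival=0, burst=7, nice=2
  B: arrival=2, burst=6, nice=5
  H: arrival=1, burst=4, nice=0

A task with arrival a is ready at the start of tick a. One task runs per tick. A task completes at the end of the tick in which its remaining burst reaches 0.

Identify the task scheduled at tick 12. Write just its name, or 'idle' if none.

t=0: vr[A=0] → run A
t=1: vr[A=1024/655 H=1024/655] → run A
t=2: vr[A=2048/655 B=1024/655 H=1024/655] → run B
t=3: vr[A=2048/655 B=202752/43885 H=1024/655] → run H
t=4: vr[A=2048/655 B=202752/43885 H=1679/655] → run H
t=5: vr[A=2048/655 B=202752/43885 H=2334/655] → run A
t=6: vr[A=3072/655 B=202752/43885 H=2334/655] → run H
t=7: vr[A=3072/655 B=202752/43885 H=2989/655] → run H
t=8: vr[A=3072/655 B=202752/43885] → run B
t=9: vr[A=3072/655 B=336896/43885] → run A
t=10: vr[A=4096/655 B=336896/43885] → run A
t=11: vr[A=1024/131 B=336896/43885] → run B
t=12: vr[A=1024/131 B=94208/8777] → run A
t=13: vr[A=6144/655 B=94208/8777] → run A
t=14: vr[B=94208/8777] → run B
t=15: vr[B=605184/43885] → run B
t=16: vr[B=739328/43885] → run B
t=17: (idle)
t=18: (idle)

running at tick 12 = A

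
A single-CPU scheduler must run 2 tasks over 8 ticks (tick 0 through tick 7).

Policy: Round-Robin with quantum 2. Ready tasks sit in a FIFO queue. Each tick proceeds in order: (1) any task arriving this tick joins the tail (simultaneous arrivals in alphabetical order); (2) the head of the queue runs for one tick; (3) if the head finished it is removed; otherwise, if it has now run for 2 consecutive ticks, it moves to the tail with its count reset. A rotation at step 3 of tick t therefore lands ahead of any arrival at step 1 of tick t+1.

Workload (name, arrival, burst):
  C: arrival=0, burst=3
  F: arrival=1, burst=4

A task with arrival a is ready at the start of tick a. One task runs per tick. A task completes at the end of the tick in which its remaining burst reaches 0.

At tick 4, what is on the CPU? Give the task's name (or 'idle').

running at tick 4 = C

t=0: queue=[C] q_used=0 → run C
t=1: queue=[C,F] q_used=1 → run C
t=2: queue=[F,C] q_used=0 → run F
t=3: queue=[F,C] q_used=1 → run F
t=4: queue=[C,F] q_used=0 → run C
t=5: queue=[F] q_used=0 → run F
t=6: queue=[F] q_used=1 → run F
t=7: (idle)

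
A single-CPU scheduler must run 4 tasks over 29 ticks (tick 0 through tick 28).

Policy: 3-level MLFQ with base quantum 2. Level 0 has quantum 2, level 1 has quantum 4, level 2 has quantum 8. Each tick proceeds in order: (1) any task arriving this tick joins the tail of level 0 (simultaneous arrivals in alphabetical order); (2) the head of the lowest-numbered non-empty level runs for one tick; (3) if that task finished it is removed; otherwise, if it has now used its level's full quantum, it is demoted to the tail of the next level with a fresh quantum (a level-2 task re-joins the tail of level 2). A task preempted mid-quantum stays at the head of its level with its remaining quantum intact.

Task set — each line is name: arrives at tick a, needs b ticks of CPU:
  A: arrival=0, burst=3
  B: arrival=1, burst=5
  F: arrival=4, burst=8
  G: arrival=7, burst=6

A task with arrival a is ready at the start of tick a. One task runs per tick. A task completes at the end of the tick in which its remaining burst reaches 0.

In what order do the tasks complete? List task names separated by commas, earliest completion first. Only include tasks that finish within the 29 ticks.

completion order = A, B, G, F

t=0: L0/L1/L2 = A/-/- → run A
t=1: L0/L1/L2 = AB/-/- → run A
t=2: L0/L1/L2 = B/A/- → run B
t=3: L0/L1/L2 = B/A/- → run B
t=4: L0/L1/L2 = F/AB/- → run F
t=5: L0/L1/L2 = F/AB/- → run F
t=6: L0/L1/L2 = -/ABF/- → run A
t=7: L0/L1/L2 = G/BF/- → run G
t=8: L0/L1/L2 = G/BF/- → run G
t=9: L0/L1/L2 = -/BFG/- → run B
t=10: L0/L1/L2 = -/BFG/- → run B
t=11: L0/L1/L2 = -/BFG/- → run B
t=12: L0/L1/L2 = -/FG/- → run F
t=13: L0/L1/L2 = -/FG/- → run F
t=14: L0/L1/L2 = -/FG/- → run F
t=15: L0/L1/L2 = -/FG/- → run F
t=16: L0/L1/L2 = -/G/F → run G
t=17: L0/L1/L2 = -/G/F → run G
t=18: L0/L1/L2 = -/G/F → run G
t=19: L0/L1/L2 = -/G/F → run G
t=20: L0/L1/L2 = -/-/F → run F
t=21: L0/L1/L2 = -/-/F → run F
t=22: (idle)
t=23: (idle)
t=24: (idle)
t=25: (idle)
t=26: (idle)
t=27: (idle)
t=28: (idle)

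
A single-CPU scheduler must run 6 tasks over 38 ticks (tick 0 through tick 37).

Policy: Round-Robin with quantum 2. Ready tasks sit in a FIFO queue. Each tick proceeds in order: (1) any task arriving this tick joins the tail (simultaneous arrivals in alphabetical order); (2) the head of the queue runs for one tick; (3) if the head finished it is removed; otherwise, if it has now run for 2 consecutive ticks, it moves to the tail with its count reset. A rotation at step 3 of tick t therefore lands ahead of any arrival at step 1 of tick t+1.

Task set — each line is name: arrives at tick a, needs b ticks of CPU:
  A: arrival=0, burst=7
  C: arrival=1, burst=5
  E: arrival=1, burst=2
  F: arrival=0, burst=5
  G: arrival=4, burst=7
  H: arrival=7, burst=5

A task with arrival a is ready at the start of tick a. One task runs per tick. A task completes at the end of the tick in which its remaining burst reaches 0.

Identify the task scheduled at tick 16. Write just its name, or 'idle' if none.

t=0: queue=[A,F] q_used=0 → run A
t=1: queue=[A,F,C,E] q_used=1 → run A
t=2: queue=[F,C,E,A] q_used=0 → run F
t=3: queue=[F,C,E,A] q_used=1 → run F
t=4: queue=[C,E,A,F,G] q_used=0 → run C
t=5: queue=[C,E,A,F,G] q_used=1 → run C
t=6: queue=[E,A,F,G,C] q_used=0 → run E
t=7: queue=[E,A,F,G,C,H] q_used=1 → run E
t=8: queue=[A,F,G,C,H] q_used=0 → run A
t=9: queue=[A,F,G,C,H] q_used=1 → run A
t=10: queue=[F,G,C,H,A] q_used=0 → run F
t=11: queue=[F,G,C,H,A] q_used=1 → run F
t=12: queue=[G,C,H,A,F] q_used=0 → run G
t=13: queue=[G,C,H,A,F] q_used=1 → run G
t=14: queue=[C,H,A,F,G] q_used=0 → run C
t=15: queue=[C,H,A,F,G] q_used=1 → run C
t=16: queue=[H,A,F,G,C] q_used=0 → run H
t=17: queue=[H,A,F,G,C] q_used=1 → run H
t=18: queue=[A,F,G,C,H] q_used=0 → run A
t=19: queue=[A,F,G,C,H] q_used=1 → run A
t=20: queue=[F,G,C,H,A] q_used=0 → run F
t=21: queue=[G,C,H,A] q_used=0 → run G
t=22: queue=[G,C,H,A] q_used=1 → run G
t=23: queue=[C,H,A,G] q_used=0 → run C
t=24: queue=[H,A,G] q_used=0 → run H
t=25: queue=[H,A,G] q_used=1 → run H
t=26: queue=[A,G,H] q_used=0 → run A
t=27: queue=[G,H] q_used=0 → run G
t=28: queue=[G,H] q_used=1 → run G
t=29: queue=[H,G] q_used=0 → run H
t=30: queue=[G] q_used=0 → run G
t=31: (idle)
t=32: (idle)
t=33: (idle)
t=34: (idle)
t=35: (idle)
t=36: (idle)
t=37: (idle)

running at tick 16 = H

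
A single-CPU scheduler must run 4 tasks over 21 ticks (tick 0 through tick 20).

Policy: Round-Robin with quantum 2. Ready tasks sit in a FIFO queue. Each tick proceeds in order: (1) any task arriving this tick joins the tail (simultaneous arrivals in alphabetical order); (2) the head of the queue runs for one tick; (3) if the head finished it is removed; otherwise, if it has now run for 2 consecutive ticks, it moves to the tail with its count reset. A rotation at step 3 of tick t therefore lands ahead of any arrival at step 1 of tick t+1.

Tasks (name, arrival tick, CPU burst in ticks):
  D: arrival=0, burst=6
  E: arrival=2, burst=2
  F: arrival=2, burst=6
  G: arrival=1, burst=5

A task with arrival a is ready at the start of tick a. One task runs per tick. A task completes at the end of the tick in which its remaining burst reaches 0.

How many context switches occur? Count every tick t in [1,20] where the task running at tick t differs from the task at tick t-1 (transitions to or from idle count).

t=0: queue=[D] q_used=0 → run D
t=1: queue=[D,G] q_used=1 → run D
t=2: queue=[G,D,E,F] q_used=0 → run G
t=3: queue=[G,D,E,F] q_used=1 → run G
t=4: queue=[D,E,F,G] q_used=0 → run D
t=5: queue=[D,E,F,G] q_used=1 → run D
t=6: queue=[E,F,G,D] q_used=0 → run E
t=7: queue=[E,F,G,D] q_used=1 → run E
t=8: queue=[F,G,D] q_used=0 → run F
t=9: queue=[F,G,D] q_used=1 → run F
t=10: queue=[G,D,F] q_used=0 → run G
t=11: queue=[G,D,F] q_used=1 → run G
t=12: queue=[D,F,G] q_used=0 → run D
t=13: queue=[D,F,G] q_used=1 → run D
t=14: queue=[F,G] q_used=0 → run F
t=15: queue=[F,G] q_used=1 → run F
t=16: queue=[G,F] q_used=0 → run G
t=17: queue=[F] q_used=0 → run F
t=18: queue=[F] q_used=1 → run F
t=19: (idle)
t=20: (idle)

context switches = 10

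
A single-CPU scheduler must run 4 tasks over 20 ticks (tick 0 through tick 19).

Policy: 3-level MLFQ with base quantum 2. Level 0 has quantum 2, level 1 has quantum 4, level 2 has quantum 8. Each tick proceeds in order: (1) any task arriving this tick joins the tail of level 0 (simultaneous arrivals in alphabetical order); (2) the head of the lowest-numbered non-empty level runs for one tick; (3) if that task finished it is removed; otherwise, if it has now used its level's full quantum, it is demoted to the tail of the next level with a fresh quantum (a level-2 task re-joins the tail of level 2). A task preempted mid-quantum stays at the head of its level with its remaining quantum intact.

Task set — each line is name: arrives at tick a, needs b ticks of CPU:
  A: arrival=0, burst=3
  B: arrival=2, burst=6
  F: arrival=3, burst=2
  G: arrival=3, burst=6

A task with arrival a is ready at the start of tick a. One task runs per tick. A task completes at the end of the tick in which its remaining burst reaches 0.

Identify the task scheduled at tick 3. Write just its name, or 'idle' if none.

running at tick 3 = B

t=0: L0/L1/L2 = A/-/- → run A
t=1: L0/L1/L2 = A/-/- → run A
t=2: L0/L1/L2 = B/A/- → run B
t=3: L0/L1/L2 = BFG/A/- → run B
t=4: L0/L1/L2 = FG/AB/- → run F
t=5: L0/L1/L2 = FG/AB/- → run F
t=6: L0/L1/L2 = G/AB/- → run G
t=7: L0/L1/L2 = G/AB/- → run G
t=8: L0/L1/L2 = -/ABG/- → run A
t=9: L0/L1/L2 = -/BG/- → run B
t=10: L0/L1/L2 = -/BG/- → run B
t=11: L0/L1/L2 = -/BG/- → run B
t=12: L0/L1/L2 = -/BG/- → run B
t=13: L0/L1/L2 = -/G/- → run G
t=14: L0/L1/L2 = -/G/- → run G
t=15: L0/L1/L2 = -/G/- → run G
t=16: L0/L1/L2 = -/G/- → run G
t=17: (idle)
t=18: (idle)
t=19: (idle)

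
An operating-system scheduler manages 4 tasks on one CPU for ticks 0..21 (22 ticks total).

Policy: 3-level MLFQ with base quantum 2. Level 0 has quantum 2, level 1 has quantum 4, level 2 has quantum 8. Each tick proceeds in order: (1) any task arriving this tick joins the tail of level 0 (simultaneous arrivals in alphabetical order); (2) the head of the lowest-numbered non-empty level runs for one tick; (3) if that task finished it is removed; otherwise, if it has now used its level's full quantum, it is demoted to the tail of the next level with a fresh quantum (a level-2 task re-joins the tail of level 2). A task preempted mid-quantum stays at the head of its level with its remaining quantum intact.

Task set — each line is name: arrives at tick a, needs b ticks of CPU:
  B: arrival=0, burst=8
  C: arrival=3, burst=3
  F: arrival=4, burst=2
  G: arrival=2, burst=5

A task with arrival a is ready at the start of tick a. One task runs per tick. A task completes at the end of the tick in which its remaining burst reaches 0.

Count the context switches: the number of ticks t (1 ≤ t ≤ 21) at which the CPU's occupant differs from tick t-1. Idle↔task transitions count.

t=0: L0/L1/L2 = B/-/- → run B
t=1: L0/L1/L2 = B/-/- → run B
t=2: L0/L1/L2 = G/B/- → run G
t=3: L0/L1/L2 = GC/B/- → run G
t=4: L0/L1/L2 = CF/BG/- → run C
t=5: L0/L1/L2 = CF/BG/- → run C
t=6: L0/L1/L2 = F/BGC/- → run F
t=7: L0/L1/L2 = F/BGC/- → run F
t=8: L0/L1/L2 = -/BGC/- → run B
t=9: L0/L1/L2 = -/BGC/- → run B
t=10: L0/L1/L2 = -/BGC/- → run B
t=11: L0/L1/L2 = -/BGC/- → run B
t=12: L0/L1/L2 = -/GC/B → run G
t=13: L0/L1/L2 = -/GC/B → run G
t=14: L0/L1/L2 = -/GC/B → run G
t=15: L0/L1/L2 = -/C/B → run C
t=16: L0/L1/L2 = -/-/B → run B
t=17: L0/L1/L2 = -/-/B → run B
t=18: (idle)
t=19: (idle)
t=20: (idle)
t=21: (idle)

context switches = 8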